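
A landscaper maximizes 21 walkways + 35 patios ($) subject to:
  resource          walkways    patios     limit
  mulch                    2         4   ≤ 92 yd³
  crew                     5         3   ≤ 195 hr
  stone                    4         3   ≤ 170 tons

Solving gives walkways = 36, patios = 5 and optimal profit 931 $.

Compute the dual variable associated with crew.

1

Binding: mulch and crew. Non-binding: stone (11 unused).
Since stone is not tight, its dual is 0.
From A_Bᵀ y = c: 2·y_mulch + 5·y_crew = 21; 4·y_mulch + 3·y_crew = 35.
→ y_mulch = 8 and y_crew = 1.
Shadow price of crew = 1.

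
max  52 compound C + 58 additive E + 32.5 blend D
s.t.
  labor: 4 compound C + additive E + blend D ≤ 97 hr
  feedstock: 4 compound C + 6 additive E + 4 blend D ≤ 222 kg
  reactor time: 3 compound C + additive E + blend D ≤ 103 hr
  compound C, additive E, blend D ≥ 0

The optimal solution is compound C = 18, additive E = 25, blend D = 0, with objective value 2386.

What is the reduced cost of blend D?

-7.5

At the optimum: labor uses 97 of 97 (binding); feedstock uses 222 of 222 (binding); reactor time uses 79 of 103 (slack = 24).
Since reactor time is not tight, its dual is 0.
Dual feasibility on the basic columns requires 4·y_labor + 4·y_feedstock = 52, 1·y_labor + 6·y_feedstock = 58.
Solving: y_labor = 4, y_feedstock = 9.
Reduced cost of blend D: c₃ − yᵀa₃ = 32.5 − (4·1 + 9·4) = 32.5 − 40 = -7.5.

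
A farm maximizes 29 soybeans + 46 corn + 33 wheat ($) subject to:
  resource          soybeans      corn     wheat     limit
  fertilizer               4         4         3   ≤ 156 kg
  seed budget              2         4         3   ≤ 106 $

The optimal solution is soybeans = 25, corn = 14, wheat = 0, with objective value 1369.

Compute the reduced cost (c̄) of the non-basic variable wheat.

Check each constraint at x*: fertilizer 156/156 (tight); seed budget 106/106 (tight).
From A_Bᵀ y = c: 4·y_fertilizer + 2·y_seed budget = 29; 4·y_fertilizer + 4·y_seed budget = 46.
→ y_fertilizer = 3 and y_seed budget = 8.5.
Reduced cost of wheat: c₃ − yᵀa₃ = 33 − (3·3 + 8.5·3) = 33 − 34.5 = -1.5.

-1.5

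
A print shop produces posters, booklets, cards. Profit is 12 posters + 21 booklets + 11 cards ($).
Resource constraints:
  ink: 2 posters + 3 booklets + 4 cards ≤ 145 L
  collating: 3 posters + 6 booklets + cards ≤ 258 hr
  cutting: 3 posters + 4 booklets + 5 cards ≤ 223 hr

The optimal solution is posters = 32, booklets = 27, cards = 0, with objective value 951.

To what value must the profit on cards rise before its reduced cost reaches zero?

14

Binding: ink and collating. Non-binding: cutting (19 unused).
Slack constraints have shadow price 0 (complementary slackness).
From A_Bᵀ y = c: 2·y_ink + 3·y_collating = 12; 3·y_ink + 6·y_collating = 21.
This yields shadow prices y_ink = 3, y_collating = 2.
cards enters the basis when its profit ≥ yᵀa₃ = 3·4 + 2·1 = 14.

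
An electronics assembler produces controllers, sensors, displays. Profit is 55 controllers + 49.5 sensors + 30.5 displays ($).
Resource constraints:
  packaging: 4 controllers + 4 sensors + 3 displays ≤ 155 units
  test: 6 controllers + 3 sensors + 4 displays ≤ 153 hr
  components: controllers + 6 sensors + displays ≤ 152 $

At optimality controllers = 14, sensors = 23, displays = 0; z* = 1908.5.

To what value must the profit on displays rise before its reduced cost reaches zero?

At the optimum: packaging uses 148 of 155 (slack = 7); test uses 153 of 153 (binding); components uses 152 of 152 (binding).
By complementary slackness, y = 0 for the non-binding constraint.
From A_Bᵀ y = c: 6·y_test + 1·y_components = 55; 3·y_test + 6·y_components = 49.5.
This yields shadow prices y_test = 8.5, y_components = 4.
displays enters the basis when its profit ≥ yᵀa₃ = 8.5·4 + 4·1 = 38.

38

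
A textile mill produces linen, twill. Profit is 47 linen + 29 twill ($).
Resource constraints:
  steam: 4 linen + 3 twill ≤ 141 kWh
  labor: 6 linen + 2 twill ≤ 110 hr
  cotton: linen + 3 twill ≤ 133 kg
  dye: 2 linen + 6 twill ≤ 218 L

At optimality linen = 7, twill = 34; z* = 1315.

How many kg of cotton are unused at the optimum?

cotton used = 1·7 + 3·34 = 109; slack = 133 − 109 = 24.

24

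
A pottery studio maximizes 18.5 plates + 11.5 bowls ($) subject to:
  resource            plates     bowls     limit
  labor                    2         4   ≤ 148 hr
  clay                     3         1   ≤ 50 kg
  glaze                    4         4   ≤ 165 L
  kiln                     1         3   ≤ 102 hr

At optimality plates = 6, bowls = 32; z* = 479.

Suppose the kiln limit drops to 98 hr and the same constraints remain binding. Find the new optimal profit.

471

Binding: clay and kiln. Non-binding: labor (8 unused), glaze (13 unused).
Slack constraints have shadow price 0 (complementary slackness).
Dual feasibility on the basic columns requires 3·y_clay + 1·y_kiln = 18.5, 1·y_clay + 3·y_kiln = 11.5.
This yields shadow prices y_clay = 5.5, y_kiln = 2.
Δz = y_kiln·Δb = 2 × (-4) = -8, so new z* = 479 − 8 = 471.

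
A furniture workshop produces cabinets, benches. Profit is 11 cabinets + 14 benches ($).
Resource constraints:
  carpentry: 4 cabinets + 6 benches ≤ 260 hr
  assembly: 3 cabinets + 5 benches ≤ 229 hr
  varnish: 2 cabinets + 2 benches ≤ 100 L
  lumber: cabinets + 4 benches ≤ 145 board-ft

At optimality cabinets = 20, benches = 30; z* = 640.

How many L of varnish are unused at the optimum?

varnish used = 2·20 + 2·30 = 100; slack = 100 − 100 = 0.

0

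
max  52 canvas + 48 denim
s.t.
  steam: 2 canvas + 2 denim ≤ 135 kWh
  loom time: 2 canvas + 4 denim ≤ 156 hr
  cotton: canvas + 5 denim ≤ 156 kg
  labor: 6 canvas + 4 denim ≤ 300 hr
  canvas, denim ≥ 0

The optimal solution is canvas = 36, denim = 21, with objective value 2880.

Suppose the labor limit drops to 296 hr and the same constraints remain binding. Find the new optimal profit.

2852

Check each constraint at x*: steam 114/135 (slack 21); loom time 156/156 (tight); cotton 141/156 (slack 15); labor 300/300 (tight).
Slack constraints have shadow price 0 (complementary slackness).
Dual feasibility on the basic columns requires 2·y_loom time + 6·y_labor = 52, 4·y_loom time + 4·y_labor = 48.
This yields shadow prices y_loom time = 5, y_labor = 7.
Δz = y_labor·Δb = 7 × (-4) = -28, so new z* = 2880 − 28 = 2852.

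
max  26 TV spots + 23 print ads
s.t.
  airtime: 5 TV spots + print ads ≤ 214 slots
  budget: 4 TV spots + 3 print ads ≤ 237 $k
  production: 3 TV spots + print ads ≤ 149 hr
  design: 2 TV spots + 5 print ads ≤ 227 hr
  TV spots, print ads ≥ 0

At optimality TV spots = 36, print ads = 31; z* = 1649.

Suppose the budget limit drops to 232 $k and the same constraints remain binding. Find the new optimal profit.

1619

Check each constraint at x*: airtime 211/214 (slack 3); budget 237/237 (tight); production 139/149 (slack 10); design 227/227 (tight).
Slack constraints have shadow price 0 (complementary slackness).
From A_Bᵀ y = c: 4·y_budget + 2·y_design = 26; 3·y_budget + 5·y_design = 23.
This yields shadow prices y_budget = 6, y_design = 1.
Δz = y_budget·Δb = 6 × (-5) = -30, so new z* = 1649 − 30 = 1619.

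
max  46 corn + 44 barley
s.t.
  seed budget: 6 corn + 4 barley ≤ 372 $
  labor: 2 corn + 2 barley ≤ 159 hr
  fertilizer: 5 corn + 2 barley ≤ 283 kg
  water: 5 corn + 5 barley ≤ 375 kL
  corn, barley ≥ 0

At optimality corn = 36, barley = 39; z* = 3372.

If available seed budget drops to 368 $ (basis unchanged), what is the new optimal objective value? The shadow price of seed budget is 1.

3368

Δb = -4, so new z* = 3372 + (1)·(-4) = 3372 − 4 = 3368.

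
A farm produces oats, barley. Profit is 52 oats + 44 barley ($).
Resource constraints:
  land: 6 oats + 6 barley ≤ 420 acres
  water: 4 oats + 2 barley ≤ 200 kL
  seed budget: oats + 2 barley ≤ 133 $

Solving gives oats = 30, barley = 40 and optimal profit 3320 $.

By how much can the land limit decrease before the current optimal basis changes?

120

Binding constraints: land, water. The basis is B = [[6,6],[4,2]] with det -12.
Per unit decrease in land, x* moves by d = (0.1667, -0.3333).
The basis stays optimal until barley reaches 0; allowable decrease = 120 acres.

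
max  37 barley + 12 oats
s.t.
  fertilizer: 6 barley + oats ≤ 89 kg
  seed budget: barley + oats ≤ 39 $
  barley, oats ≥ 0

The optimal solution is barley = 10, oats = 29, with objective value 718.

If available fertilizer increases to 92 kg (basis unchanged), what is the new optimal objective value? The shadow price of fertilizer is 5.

733

Δb = 3, so new z* = 718 + (5)·(3) = 718 + 15 = 733.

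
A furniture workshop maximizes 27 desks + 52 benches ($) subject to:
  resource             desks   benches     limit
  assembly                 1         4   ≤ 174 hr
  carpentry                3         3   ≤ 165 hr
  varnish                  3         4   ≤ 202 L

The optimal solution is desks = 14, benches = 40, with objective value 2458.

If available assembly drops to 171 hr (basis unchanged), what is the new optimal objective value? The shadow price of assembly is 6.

2440

Δb = -3, so new z* = 2458 + (6)·(-3) = 2458 − 18 = 2440.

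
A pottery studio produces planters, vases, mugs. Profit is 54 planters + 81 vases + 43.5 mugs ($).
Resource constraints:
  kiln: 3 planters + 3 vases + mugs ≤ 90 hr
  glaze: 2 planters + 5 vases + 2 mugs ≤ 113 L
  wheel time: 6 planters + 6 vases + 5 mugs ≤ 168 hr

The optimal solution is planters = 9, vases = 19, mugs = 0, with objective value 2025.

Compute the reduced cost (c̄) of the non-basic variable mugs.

At the optimum: kiln uses 84 of 90 (slack = 6); glaze uses 113 of 113 (binding); wheel time uses 168 of 168 (binding).
Slack constraints have shadow price 0 (complementary slackness).
The binding rows give the dual system: 2·y_glaze + 6·y_wheel time = 54 and 5·y_glaze + 6·y_wheel time = 81.
This yields shadow prices y_glaze = 9, y_wheel time = 6.
Reduced cost of mugs: c₃ − yᵀa₃ = 43.5 − (9·2 + 6·5) = 43.5 − 48 = -4.5.

-4.5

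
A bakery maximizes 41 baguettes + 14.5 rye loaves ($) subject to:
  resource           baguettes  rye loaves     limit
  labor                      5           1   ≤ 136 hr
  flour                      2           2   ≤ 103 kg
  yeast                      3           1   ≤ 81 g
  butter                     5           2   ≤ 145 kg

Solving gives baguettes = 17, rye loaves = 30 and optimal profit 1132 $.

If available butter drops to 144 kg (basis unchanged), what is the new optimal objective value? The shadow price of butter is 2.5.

1129.5

Δb = -1, so new z* = 1132 + (2.5)·(-1) = 1132 − 2.5 = 1129.5.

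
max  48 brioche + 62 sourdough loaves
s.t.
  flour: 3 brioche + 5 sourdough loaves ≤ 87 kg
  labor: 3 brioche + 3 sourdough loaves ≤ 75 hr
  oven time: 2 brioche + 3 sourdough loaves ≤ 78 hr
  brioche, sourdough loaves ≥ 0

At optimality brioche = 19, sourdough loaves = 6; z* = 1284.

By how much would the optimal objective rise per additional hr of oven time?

Check each constraint at x*: flour 87/87 (tight); labor 75/75 (tight); oven time 56/78 (slack 22).
Since oven time is not tight, its dual is 0.
Dual feasibility on the basic columns requires 3·y_flour + 3·y_labor = 48, 5·y_flour + 3·y_labor = 62.
Solving: y_flour = 7, y_labor = 9.
Shadow price of oven time = 0.

0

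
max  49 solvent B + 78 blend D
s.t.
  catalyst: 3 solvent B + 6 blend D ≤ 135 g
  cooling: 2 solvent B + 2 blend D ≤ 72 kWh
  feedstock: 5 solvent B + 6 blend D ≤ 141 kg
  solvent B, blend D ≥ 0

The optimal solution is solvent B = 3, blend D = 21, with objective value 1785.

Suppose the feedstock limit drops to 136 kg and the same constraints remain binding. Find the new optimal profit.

1760

Check each constraint at x*: catalyst 135/135 (tight); cooling 48/72 (slack 24); feedstock 141/141 (tight).
Slack constraints have shadow price 0 (complementary slackness).
The binding rows give the dual system: 3·y_catalyst + 5·y_feedstock = 49 and 6·y_catalyst + 6·y_feedstock = 78.
This yields shadow prices y_catalyst = 8, y_feedstock = 5.
Δz = y_feedstock·Δb = 5 × (-5) = -25, so new z* = 1785 − 25 = 1760.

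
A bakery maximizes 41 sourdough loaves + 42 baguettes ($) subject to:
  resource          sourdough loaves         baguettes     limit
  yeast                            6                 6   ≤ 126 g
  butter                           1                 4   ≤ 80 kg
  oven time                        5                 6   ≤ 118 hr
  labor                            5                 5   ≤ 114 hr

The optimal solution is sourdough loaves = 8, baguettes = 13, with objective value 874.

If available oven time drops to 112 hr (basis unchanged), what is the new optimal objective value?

868

Binding: yeast and oven time. Non-binding: butter (20 unused), labor (9 unused).
Slack constraints have shadow price 0 (complementary slackness).
From A_Bᵀ y = c: 6·y_yeast + 5·y_oven time = 41; 6·y_yeast + 6·y_oven time = 42.
→ y_yeast = 6 and y_oven time = 1.
Δz = y_oven time·Δb = 1 × (-6) = -6, so new z* = 874 − 6 = 868.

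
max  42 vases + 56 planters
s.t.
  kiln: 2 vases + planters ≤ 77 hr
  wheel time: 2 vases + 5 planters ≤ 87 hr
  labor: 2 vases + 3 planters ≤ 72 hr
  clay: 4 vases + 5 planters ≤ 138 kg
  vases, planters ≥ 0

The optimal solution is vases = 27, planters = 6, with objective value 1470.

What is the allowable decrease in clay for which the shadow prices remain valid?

1.5

Binding constraints: labor, clay. The basis is B = [[2,3],[4,5]] with det -2.
Per unit decrease in clay, x* moves by d = (-1.5, 1).
The basis stays optimal until wheel time becomes binding; allowable decrease = 1.5 kg.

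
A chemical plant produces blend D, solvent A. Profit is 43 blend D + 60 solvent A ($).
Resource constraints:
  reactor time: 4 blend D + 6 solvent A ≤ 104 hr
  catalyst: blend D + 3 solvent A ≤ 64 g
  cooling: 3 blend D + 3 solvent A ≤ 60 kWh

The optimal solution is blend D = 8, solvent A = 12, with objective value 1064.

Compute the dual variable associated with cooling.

Check each constraint at x*: reactor time 104/104 (tight); catalyst 44/64 (slack 20); cooling 60/60 (tight).
Slack constraints have shadow price 0 (complementary slackness).
The binding rows give the dual system: 4·y_reactor time + 3·y_cooling = 43 and 6·y_reactor time + 3·y_cooling = 60.
→ y_reactor time = 8.5 and y_cooling = 3.
Shadow price of cooling = 3.

3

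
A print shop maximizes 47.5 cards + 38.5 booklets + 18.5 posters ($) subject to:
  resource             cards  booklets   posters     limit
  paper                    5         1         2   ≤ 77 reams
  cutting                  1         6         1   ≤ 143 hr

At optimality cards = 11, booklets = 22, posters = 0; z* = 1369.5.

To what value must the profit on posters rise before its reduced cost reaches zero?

22

Both paper and cutting are binding at x*.
Dual feasibility on the basic columns requires 5·y_paper + 1·y_cutting = 47.5, 1·y_paper + 6·y_cutting = 38.5.
→ y_paper = 8.5 and y_cutting = 5.
posters enters the basis when its profit ≥ yᵀa₃ = 8.5·2 + 5·1 = 22.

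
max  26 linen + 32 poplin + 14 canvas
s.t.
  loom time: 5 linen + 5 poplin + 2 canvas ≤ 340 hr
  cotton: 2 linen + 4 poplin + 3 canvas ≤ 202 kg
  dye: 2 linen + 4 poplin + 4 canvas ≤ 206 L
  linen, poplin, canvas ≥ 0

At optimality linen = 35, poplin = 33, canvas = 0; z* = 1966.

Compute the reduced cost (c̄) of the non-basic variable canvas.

-3

Check each constraint at x*: loom time 340/340 (tight); cotton 202/202 (tight); dye 202/206 (slack 4).
Since dye is not tight, its dual is 0.
Dual feasibility on the basic columns requires 5·y_loom time + 2·y_cotton = 26, 5·y_loom time + 4·y_cotton = 32.
Solving: y_loom time = 4, y_cotton = 3.
Reduced cost of canvas: c₃ − yᵀa₃ = 14 − (4·2 + 3·3) = 14 − 17 = -3.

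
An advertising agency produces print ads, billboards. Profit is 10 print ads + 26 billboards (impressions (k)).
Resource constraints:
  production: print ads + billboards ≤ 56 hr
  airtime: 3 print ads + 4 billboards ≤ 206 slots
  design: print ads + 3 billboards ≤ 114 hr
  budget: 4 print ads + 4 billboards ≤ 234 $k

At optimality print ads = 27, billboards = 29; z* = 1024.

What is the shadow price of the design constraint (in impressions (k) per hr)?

8

Check each constraint at x*: production 56/56 (tight); airtime 197/206 (slack 9); design 114/114 (tight); budget 224/234 (slack 10).
Slack constraints have shadow price 0 (complementary slackness).
From A_Bᵀ y = c: 1·y_production + 1·y_design = 10; 1·y_production + 3·y_design = 26.
→ y_production = 2 and y_design = 8.
Shadow price of design = 8.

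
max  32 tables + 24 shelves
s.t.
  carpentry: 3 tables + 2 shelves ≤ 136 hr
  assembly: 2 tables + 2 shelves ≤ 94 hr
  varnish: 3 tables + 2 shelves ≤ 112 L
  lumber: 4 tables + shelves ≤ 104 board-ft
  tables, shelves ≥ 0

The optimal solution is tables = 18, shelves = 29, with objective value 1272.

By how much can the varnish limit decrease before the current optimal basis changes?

Binding constraints: assembly, varnish. The basis is B = [[2,2],[3,2]] with det -2.
Per unit decrease in varnish, x* moves by d = (-1, 1).
The basis stays optimal until tables reaches 0; allowable decrease = 18 L.

18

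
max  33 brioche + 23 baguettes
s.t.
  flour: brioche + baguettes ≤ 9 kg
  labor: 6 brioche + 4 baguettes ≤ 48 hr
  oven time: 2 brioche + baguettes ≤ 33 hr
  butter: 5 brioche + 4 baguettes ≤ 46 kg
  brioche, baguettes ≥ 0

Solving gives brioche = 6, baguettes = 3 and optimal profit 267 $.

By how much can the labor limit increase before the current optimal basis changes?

Binding constraints: flour, labor. The basis is B = [[1,1],[6,4]] with det -2.
Per unit increase in labor, x* moves by d = (0.5, -0.5).
The basis stays optimal until baguettes reaches 0; allowable increase = 6 hr.

6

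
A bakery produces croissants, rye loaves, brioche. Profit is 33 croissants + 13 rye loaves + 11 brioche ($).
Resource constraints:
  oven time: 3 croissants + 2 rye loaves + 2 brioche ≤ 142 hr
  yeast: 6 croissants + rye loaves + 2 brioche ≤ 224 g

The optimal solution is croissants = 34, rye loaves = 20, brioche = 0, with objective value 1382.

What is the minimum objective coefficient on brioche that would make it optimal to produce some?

16

At the optimum: oven time uses 142 of 142 (binding); yeast uses 224 of 224 (binding).
From A_Bᵀ y = c: 3·y_oven time + 6·y_yeast = 33; 2·y_oven time + 1·y_yeast = 13.
→ y_oven time = 5 and y_yeast = 3.
brioche enters the basis when its profit ≥ yᵀa₃ = 5·2 + 3·2 = 16.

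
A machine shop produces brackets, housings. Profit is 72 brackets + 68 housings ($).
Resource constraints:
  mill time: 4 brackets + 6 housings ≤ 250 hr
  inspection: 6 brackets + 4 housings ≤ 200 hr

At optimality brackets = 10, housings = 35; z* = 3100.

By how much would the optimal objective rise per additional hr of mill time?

6

Check each constraint at x*: mill time 250/250 (tight); inspection 200/200 (tight).
The binding rows give the dual system: 4·y_mill time + 6·y_inspection = 72 and 6·y_mill time + 4·y_inspection = 68.
→ y_mill time = 6 and y_inspection = 8.
Shadow price of mill time = 6.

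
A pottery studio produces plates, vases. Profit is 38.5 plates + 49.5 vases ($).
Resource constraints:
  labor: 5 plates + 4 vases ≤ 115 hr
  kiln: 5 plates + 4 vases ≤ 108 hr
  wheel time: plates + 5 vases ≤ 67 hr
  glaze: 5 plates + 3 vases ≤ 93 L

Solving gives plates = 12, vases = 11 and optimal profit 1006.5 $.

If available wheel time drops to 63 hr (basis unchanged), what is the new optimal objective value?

At the optimum: labor uses 104 of 115 (slack = 11); kiln uses 104 of 108 (slack = 4); wheel time uses 67 of 67 (binding); glaze uses 93 of 93 (binding).
By complementary slackness, y = 0 for the non-binding constraints.
Dual feasibility on the basic columns requires 1·y_wheel time + 5·y_glaze = 38.5, 5·y_wheel time + 3·y_glaze = 49.5.
This yields shadow prices y_wheel time = 6, y_glaze = 6.5.
Δz = y_wheel time·Δb = 6 × (-4) = -24, so new z* = 1006.5 − 24 = 982.5.

982.5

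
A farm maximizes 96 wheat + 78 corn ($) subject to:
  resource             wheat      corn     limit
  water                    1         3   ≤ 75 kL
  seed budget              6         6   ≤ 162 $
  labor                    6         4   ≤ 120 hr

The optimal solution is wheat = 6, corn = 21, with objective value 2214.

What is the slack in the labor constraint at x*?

labor used = 6·6 + 4·21 = 120; slack = 120 − 120 = 0.

0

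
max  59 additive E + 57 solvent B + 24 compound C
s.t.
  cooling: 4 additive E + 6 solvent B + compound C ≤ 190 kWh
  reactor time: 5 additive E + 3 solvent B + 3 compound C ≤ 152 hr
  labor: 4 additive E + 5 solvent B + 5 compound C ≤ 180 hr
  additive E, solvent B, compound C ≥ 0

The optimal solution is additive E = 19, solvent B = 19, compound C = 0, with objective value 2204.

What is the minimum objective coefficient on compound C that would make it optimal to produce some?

Binding: cooling and reactor time. Non-binding: labor (9 unused).
By complementary slackness, y = 0 for the non-binding constraint.
The binding rows give the dual system: 4·y_cooling + 5·y_reactor time = 59 and 6·y_cooling + 3·y_reactor time = 57.
→ y_cooling = 6 and y_reactor time = 7.
compound C enters the basis when its profit ≥ yᵀa₃ = 6·1 + 7·3 = 27.

27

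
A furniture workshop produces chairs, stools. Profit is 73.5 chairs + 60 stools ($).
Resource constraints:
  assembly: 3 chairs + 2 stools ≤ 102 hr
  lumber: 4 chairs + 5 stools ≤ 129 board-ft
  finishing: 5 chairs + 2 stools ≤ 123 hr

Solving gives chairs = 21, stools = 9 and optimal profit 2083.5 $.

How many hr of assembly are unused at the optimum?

21

assembly used = 3·21 + 2·9 = 81; slack = 102 − 81 = 21.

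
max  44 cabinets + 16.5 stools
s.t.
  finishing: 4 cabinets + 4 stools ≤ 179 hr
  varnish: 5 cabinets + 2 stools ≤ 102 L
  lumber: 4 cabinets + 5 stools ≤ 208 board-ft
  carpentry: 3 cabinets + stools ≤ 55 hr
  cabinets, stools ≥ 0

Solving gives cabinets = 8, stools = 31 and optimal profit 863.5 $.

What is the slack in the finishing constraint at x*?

finishing used = 4·8 + 4·31 = 156; slack = 179 − 156 = 23.

23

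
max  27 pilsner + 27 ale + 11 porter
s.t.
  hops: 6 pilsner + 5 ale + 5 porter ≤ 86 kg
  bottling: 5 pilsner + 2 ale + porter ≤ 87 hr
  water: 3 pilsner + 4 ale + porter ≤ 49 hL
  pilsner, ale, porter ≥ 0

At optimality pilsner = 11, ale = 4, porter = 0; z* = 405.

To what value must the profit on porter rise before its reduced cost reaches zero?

18

At the optimum: hops uses 86 of 86 (binding); bottling uses 63 of 87 (slack = 24); water uses 49 of 49 (binding).
Slack constraints have shadow price 0 (complementary slackness).
The binding rows give the dual system: 6·y_hops + 3·y_water = 27 and 5·y_hops + 4·y_water = 27.
→ y_hops = 3 and y_water = 3.
porter enters the basis when its profit ≥ yᵀa₃ = 3·5 + 3·1 = 18.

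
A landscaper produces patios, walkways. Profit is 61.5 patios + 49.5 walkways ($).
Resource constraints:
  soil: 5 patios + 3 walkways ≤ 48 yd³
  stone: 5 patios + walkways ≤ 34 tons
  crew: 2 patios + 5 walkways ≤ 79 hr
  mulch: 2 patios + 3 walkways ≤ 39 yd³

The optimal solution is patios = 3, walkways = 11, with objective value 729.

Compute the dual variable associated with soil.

Binding: soil and mulch. Non-binding: stone (8 unused), crew (18 unused).
Since stone, crew are not tight, their duals are 0.
From A_Bᵀ y = c: 5·y_soil + 2·y_mulch = 61.5; 3·y_soil + 3·y_mulch = 49.5.
→ y_soil = 9.5 and y_mulch = 7.
Shadow price of soil = 9.5.

9.5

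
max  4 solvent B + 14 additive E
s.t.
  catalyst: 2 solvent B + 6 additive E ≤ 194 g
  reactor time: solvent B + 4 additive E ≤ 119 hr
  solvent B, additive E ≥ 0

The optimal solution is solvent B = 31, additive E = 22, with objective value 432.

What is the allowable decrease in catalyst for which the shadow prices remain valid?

15.5

Binding constraints: catalyst, reactor time. The basis is B = [[2,6],[1,4]] with det 2.
Per unit decrease in catalyst, x* moves by d = (-2, 0.5).
The basis stays optimal until solvent B reaches 0; allowable decrease = 15.5 g.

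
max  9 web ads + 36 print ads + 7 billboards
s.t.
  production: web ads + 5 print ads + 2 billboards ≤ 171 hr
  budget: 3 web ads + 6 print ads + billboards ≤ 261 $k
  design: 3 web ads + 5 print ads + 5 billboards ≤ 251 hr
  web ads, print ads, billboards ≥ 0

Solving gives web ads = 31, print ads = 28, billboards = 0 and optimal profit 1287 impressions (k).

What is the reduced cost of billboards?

Binding: production and budget. Non-binding: design (18 unused).
Since design is not tight, its dual is 0.
The binding rows give the dual system: 1·y_production + 3·y_budget = 9 and 5·y_production + 6·y_budget = 36.
Solving: y_production = 6, y_budget = 1.
Reduced cost of billboards: c₃ − yᵀa₃ = 7 − (6·2 + 1·1) = 7 − 13 = -6.

-6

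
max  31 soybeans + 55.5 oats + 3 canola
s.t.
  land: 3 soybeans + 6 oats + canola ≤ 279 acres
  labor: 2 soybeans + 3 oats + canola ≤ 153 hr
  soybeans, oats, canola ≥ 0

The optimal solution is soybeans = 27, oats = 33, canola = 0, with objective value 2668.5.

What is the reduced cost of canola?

At the optimum: land uses 279 of 279 (binding); labor uses 153 of 153 (binding).
Dual feasibility on the basic columns requires 3·y_land + 2·y_labor = 31, 6·y_land + 3·y_labor = 55.5.
This yields shadow prices y_land = 6, y_labor = 6.5.
Reduced cost of canola: c₃ − yᵀa₃ = 3 − (6·1 + 6.5·1) = 3 − 12.5 = -9.5.

-9.5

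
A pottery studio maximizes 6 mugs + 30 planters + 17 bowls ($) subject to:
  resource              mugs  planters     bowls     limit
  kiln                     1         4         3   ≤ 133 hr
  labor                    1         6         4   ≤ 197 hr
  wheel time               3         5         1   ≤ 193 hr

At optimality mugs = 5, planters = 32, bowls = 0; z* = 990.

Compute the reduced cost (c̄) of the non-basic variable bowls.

Check each constraint at x*: kiln 133/133 (tight); labor 197/197 (tight); wheel time 175/193 (slack 18).
By complementary slackness, y = 0 for the non-binding constraint.
Dual feasibility on the basic columns requires 1·y_kiln + 1·y_labor = 6, 4·y_kiln + 6·y_labor = 30.
→ y_kiln = 3 and y_labor = 3.
Reduced cost of bowls: c₃ − yᵀa₃ = 17 − (3·3 + 3·4) = 17 − 21 = -4.

-4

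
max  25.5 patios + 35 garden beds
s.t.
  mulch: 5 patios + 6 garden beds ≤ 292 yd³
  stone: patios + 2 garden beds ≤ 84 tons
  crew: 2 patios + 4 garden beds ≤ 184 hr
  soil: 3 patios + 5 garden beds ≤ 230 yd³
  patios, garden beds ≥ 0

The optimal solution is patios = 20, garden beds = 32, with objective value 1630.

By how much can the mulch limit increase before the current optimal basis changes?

Binding constraints: mulch, stone. The basis is B = [[5,6],[1,2]] with det 4.
Per unit increase in mulch, x* moves by d = (0.5, -0.25).
The basis stays optimal until soil becomes binding; allowable increase = 40 yd³.

40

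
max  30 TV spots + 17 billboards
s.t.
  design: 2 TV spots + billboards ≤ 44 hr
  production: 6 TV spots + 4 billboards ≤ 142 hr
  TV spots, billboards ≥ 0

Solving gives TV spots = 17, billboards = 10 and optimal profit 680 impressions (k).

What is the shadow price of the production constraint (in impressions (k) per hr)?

Check each constraint at x*: design 44/44 (tight); production 142/142 (tight).
The binding rows give the dual system: 2·y_design + 6·y_production = 30 and 1·y_design + 4·y_production = 17.
This yields shadow prices y_design = 9, y_production = 2.
Shadow price of production = 2.

2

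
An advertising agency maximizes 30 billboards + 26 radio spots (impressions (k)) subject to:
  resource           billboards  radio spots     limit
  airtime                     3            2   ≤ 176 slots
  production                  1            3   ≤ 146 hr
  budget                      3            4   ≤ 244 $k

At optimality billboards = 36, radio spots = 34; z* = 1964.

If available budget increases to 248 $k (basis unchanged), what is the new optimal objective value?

At the optimum: airtime uses 176 of 176 (binding); production uses 138 of 146 (slack = 8); budget uses 244 of 244 (binding).
Since production is not tight, its dual is 0.
Dual feasibility on the basic columns requires 3·y_airtime + 3·y_budget = 30, 2·y_airtime + 4·y_budget = 26.
→ y_airtime = 7 and y_budget = 3.
Δz = y_budget·Δb = 3 × (4) = 12, so new z* = 1964 + 12 = 1976.

1976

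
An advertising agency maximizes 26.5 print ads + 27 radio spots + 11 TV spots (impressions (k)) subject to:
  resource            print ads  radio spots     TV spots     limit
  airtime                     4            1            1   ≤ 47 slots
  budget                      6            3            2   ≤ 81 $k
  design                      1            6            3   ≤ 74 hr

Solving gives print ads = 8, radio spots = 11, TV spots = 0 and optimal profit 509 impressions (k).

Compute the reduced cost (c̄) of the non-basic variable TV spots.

-4.5

At the optimum: airtime uses 43 of 47 (slack = 4); budget uses 81 of 81 (binding); design uses 74 of 74 (binding).
Since airtime is not tight, its dual is 0.
The binding rows give the dual system: 6·y_budget + 1·y_design = 26.5 and 3·y_budget + 6·y_design = 27.
→ y_budget = 4 and y_design = 2.5.
Reduced cost of TV spots: c₃ − yᵀa₃ = 11 − (4·2 + 2.5·3) = 11 − 15.5 = -4.5.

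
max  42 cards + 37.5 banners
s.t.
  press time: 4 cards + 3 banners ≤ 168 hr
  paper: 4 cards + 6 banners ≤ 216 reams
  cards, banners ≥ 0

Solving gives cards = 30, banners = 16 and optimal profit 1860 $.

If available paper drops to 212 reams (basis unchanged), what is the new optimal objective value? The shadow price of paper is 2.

Δb = -4, so new z* = 1860 + (2)·(-4) = 1860 − 8 = 1852.

1852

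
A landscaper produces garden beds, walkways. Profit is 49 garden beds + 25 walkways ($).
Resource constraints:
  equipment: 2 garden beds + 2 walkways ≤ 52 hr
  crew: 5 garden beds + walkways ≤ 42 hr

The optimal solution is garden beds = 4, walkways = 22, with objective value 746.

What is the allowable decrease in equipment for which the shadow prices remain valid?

Binding constraints: equipment, crew. The basis is B = [[2,2],[5,1]] with det -8.
Per unit decrease in equipment, x* moves by d = (0.125, -0.625).
The basis stays optimal until walkways reaches 0; allowable decrease = 35.2 hr.

35.2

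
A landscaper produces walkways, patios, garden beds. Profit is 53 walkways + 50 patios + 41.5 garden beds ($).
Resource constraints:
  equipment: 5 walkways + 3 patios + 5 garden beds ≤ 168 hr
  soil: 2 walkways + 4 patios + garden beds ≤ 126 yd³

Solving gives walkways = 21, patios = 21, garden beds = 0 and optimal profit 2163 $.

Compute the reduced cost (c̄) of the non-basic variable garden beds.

At the optimum: equipment uses 168 of 168 (binding); soil uses 126 of 126 (binding).
The binding rows give the dual system: 5·y_equipment + 2·y_soil = 53 and 3·y_equipment + 4·y_soil = 50.
Solving: y_equipment = 8, y_soil = 6.5.
Reduced cost of garden beds: c₃ − yᵀa₃ = 41.5 − (8·5 + 6.5·1) = 41.5 − 46.5 = -5.

-5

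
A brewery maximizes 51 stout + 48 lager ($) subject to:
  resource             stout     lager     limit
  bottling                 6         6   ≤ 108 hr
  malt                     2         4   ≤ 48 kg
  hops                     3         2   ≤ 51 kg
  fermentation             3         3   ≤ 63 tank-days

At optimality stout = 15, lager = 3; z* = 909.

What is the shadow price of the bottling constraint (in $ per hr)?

At the optimum: bottling uses 108 of 108 (binding); malt uses 42 of 48 (slack = 6); hops uses 51 of 51 (binding); fermentation uses 54 of 63 (slack = 9).
Slack constraints have shadow price 0 (complementary slackness).
The binding rows give the dual system: 6·y_bottling + 3·y_hops = 51 and 6·y_bottling + 2·y_hops = 48.
→ y_bottling = 7 and y_hops = 3.
Shadow price of bottling = 7.

7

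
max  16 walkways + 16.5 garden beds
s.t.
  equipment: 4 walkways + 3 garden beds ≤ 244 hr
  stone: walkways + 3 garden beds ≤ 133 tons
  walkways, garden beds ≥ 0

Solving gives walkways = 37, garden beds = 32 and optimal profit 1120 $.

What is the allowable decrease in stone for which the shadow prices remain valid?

Binding constraints: equipment, stone. The basis is B = [[4,3],[1,3]] with det 9.
Per unit decrease in stone, x* moves by d = (0.3333, -0.4444).
The basis stays optimal until garden beds reaches 0; allowable decrease = 72 tons.

72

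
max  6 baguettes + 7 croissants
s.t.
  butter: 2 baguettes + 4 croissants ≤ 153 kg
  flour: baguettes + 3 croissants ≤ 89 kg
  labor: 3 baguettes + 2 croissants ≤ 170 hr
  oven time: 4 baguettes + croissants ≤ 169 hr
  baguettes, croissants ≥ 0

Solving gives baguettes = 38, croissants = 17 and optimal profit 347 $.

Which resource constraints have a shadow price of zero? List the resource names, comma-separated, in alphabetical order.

butter: 144/153 (slack 9)
flour: 89/89 (binding)
labor: 148/170 (slack 22)
oven time: 169/169 (binding)
By complementary slackness, a constraint with positive slack has shadow price 0 → butter, labor.

butter, labor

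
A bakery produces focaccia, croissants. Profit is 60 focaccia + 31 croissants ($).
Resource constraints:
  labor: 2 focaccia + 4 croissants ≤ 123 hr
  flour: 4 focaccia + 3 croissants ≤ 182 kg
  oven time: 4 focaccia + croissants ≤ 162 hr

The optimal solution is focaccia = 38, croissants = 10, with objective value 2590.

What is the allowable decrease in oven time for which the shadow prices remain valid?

Binding constraints: flour, oven time. The basis is B = [[4,3],[4,1]] with det -8.
Per unit decrease in oven time, x* moves by d = (-0.375, 0.5).
The basis stays optimal until labor becomes binding; allowable decrease = 5.6 hr.

5.6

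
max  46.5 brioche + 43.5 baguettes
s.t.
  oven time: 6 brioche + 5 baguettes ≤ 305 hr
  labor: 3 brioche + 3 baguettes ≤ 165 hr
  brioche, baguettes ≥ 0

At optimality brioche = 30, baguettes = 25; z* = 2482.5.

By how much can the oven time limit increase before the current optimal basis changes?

Binding constraints: oven time, labor. The basis is B = [[6,5],[3,3]] with det 3.
Per unit increase in oven time, x* moves by d = (1, -1).
The basis stays optimal until baguettes reaches 0; allowable increase = 25 hr.

25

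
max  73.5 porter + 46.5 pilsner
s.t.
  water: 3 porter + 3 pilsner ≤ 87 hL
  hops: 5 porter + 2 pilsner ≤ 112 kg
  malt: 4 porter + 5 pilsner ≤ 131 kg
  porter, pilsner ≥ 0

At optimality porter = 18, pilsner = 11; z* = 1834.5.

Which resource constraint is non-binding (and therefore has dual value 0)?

malt

water: 87/87 (binding)
hops: 112/112 (binding)
malt: 127/131 (slack 4)
By complementary slackness, a constraint with positive slack has shadow price 0 → malt.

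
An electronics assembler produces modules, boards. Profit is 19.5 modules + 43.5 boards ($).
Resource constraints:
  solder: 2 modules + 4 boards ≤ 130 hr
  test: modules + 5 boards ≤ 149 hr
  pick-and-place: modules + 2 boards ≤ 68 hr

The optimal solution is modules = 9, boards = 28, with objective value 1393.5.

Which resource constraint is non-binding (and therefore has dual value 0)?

solder: 130/130 (binding)
test: 149/149 (binding)
pick-and-place: 65/68 (slack 3)
By complementary slackness, a constraint with positive slack has shadow price 0 → pick-and-place.

pick-and-place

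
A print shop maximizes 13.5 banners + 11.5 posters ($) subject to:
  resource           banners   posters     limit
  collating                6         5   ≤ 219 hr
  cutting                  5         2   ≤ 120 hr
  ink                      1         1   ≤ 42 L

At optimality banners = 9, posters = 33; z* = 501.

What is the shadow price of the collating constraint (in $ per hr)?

2

Binding: collating and ink. Non-binding: cutting (9 unused).
Since cutting is not tight, its dual is 0.
The binding rows give the dual system: 6·y_collating + 1·y_ink = 13.5 and 5·y_collating + 1·y_ink = 11.5.
This yields shadow prices y_collating = 2, y_ink = 1.5.
Shadow price of collating = 2.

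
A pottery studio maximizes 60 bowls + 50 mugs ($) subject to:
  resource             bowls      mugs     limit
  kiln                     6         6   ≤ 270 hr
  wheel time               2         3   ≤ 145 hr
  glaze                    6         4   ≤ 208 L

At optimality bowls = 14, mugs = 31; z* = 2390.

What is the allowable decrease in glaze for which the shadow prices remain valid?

Binding constraints: kiln, glaze. The basis is B = [[6,6],[6,4]] with det -12.
Per unit decrease in glaze, x* moves by d = (-0.5, 0.5).
The basis stays optimal until bowls reaches 0; allowable decrease = 28 L.

28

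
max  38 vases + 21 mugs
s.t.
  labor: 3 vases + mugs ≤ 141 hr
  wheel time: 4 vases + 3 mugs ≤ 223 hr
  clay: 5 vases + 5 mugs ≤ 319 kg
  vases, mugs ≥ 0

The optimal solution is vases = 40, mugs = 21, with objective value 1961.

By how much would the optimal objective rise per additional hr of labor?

6

Binding: labor and wheel time. Non-binding: clay (14 unused).
Since clay is not tight, its dual is 0.
Dual feasibility on the basic columns requires 3·y_labor + 4·y_wheel time = 38, 1·y_labor + 3·y_wheel time = 21.
Solving: y_labor = 6, y_wheel time = 5.
Shadow price of labor = 6.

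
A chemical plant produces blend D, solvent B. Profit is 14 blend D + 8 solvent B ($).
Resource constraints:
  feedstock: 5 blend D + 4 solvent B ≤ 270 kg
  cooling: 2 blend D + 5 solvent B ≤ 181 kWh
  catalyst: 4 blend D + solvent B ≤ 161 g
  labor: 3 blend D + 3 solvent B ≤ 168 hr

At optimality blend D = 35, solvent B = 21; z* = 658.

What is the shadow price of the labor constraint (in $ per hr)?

2

Check each constraint at x*: feedstock 259/270 (slack 11); cooling 175/181 (slack 6); catalyst 161/161 (tight); labor 168/168 (tight).
Slack constraints have shadow price 0 (complementary slackness).
The binding rows give the dual system: 4·y_catalyst + 3·y_labor = 14 and 1·y_catalyst + 3·y_labor = 8.
This yields shadow prices y_catalyst = 2, y_labor = 2.
Shadow price of labor = 2.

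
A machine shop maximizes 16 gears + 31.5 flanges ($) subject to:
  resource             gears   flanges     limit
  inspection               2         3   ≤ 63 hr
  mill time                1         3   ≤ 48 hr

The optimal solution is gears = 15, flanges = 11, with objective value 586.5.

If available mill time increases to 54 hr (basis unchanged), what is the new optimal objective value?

At the optimum: inspection uses 63 of 63 (binding); mill time uses 48 of 48 (binding).
From A_Bᵀ y = c: 2·y_inspection + 1·y_mill time = 16; 3·y_inspection + 3·y_mill time = 31.5.
This yields shadow prices y_inspection = 5.5, y_mill time = 5.
Δz = y_mill time·Δb = 5 × (6) = 30, so new z* = 586.5 + 30 = 616.5.

616.5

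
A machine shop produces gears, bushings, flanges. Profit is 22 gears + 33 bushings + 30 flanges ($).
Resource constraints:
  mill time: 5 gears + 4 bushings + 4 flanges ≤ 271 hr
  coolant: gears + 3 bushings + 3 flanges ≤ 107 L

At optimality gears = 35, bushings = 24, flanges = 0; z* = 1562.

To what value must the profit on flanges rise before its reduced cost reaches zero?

Both mill time and coolant are binding at x*.
From A_Bᵀ y = c: 5·y_mill time + 1·y_coolant = 22; 4·y_mill time + 3·y_coolant = 33.
Solving: y_mill time = 3, y_coolant = 7.
flanges enters the basis when its profit ≥ yᵀa₃ = 3·4 + 7·3 = 33.

33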